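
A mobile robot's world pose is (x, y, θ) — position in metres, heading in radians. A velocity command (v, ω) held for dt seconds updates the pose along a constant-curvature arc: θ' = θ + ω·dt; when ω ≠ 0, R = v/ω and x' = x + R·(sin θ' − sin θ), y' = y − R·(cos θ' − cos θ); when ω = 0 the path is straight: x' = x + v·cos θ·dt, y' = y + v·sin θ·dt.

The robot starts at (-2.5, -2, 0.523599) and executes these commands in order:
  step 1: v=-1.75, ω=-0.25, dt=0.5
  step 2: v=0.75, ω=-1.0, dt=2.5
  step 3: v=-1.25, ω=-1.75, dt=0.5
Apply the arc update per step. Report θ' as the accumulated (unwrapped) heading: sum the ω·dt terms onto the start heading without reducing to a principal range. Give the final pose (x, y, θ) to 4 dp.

step 1: θ'=0.3986 (R=7.0000) → pose (-3.2831, -2.3891, 0.3986)
step 2: θ'=-2.1014 (R=-0.7500) → pose (-2.3451, -3.4598, -2.1014)
step 3: θ'=-2.9764 (R=0.7143) → pose (-1.8465, -3.1167, -2.9764)

(-1.8465, -3.1167, -2.9764)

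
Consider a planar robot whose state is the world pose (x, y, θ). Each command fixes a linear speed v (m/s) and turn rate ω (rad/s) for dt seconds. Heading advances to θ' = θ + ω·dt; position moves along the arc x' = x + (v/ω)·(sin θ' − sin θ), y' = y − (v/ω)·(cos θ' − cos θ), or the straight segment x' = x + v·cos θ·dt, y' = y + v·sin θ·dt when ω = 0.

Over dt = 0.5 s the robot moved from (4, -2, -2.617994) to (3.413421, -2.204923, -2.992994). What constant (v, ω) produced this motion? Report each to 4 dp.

v = 1.2500, ω = -0.7500

Δθ = -2.992994 − -2.617994 = -0.375000
ω = Δθ/dt = -0.375000/0.5 = -0.7500
R = Δx/(sin θ' − sin θ) = -1.6667
v = R·ω = -1.6667·-0.7500 = 1.2500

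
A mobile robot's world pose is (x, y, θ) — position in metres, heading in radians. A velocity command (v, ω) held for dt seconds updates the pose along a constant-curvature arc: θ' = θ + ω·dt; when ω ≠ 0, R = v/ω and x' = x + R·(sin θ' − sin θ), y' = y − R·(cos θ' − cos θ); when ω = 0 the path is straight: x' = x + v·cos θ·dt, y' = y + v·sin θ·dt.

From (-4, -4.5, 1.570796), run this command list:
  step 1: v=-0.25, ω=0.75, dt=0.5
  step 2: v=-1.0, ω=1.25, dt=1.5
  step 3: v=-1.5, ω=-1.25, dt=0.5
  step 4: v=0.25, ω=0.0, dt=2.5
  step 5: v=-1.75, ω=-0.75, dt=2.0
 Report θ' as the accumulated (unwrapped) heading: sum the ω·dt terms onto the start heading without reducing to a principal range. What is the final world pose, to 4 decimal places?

step 1: θ'=1.9458 (R=-0.3333) → pose (-3.9768, -4.6221, 1.9458)
step 2: θ'=3.8208 (R=-0.8000) → pose (-2.7299, -4.9515, 3.8208)
step 3: θ'=3.1958 (R=1.2000) → pose (-2.0411, -4.6870, 3.1958)
step 4: θ'=3.1958 (straight) → pose (-2.6652, -4.7208, 3.1958)
step 5: θ'=1.6958 (R=2.3333) → pose (-0.2236, -6.7598, 1.6958)

(-0.2236, -6.7598, 1.6958)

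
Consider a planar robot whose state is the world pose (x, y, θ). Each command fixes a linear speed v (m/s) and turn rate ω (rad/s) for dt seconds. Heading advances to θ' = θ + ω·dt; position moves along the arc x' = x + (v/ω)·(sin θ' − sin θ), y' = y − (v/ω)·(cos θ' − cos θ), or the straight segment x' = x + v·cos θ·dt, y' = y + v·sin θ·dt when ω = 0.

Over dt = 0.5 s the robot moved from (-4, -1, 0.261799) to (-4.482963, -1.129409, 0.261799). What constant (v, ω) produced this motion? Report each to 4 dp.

v = -1.0000, ω = 0.0000

Δθ = 0.261799 − 0.261799 = 0.000000
ω = Δθ/dt = 0.000000/0.5 = 0.0000
ω = 0 → v = (Δx·cos θ + Δy·sin θ)/dt = -1.0000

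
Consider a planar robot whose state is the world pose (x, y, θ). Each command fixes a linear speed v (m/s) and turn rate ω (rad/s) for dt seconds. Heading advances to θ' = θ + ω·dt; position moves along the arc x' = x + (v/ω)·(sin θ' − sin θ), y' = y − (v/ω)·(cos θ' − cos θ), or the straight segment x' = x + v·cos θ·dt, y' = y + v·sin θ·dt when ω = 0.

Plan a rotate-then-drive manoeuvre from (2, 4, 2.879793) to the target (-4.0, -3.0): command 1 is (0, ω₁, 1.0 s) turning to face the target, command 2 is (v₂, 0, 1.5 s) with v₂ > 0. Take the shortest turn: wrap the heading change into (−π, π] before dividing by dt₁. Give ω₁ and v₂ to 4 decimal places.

heading to target = atan2(-3−4, -4−2) = -2.2794
Δθ = wrap(-2.2794 − 2.8798) = 1.1240; ω₁ = Δθ/dt₁ = 1.1240
distance = √((-4−2)² + (-3−4)²) = 9.2195; v₂ = distance/dt₂ = 6.1464

ω₁ = 1.1240, v₂ = 6.1464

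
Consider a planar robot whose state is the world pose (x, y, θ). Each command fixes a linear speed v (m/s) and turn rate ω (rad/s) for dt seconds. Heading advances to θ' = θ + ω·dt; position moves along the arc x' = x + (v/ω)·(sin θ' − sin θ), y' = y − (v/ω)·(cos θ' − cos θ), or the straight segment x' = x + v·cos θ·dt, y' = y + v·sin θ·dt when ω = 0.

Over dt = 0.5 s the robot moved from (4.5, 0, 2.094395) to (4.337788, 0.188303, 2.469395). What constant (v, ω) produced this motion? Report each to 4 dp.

v = 0.5000, ω = 0.7500

Δθ = 2.469395 − 2.094395 = 0.375000
ω = Δθ/dt = 0.375000/0.5 = 0.7500
R = −Δy/(cos θ' − cos θ) = 0.6667
v = R·ω = 0.6667·0.7500 = 0.5000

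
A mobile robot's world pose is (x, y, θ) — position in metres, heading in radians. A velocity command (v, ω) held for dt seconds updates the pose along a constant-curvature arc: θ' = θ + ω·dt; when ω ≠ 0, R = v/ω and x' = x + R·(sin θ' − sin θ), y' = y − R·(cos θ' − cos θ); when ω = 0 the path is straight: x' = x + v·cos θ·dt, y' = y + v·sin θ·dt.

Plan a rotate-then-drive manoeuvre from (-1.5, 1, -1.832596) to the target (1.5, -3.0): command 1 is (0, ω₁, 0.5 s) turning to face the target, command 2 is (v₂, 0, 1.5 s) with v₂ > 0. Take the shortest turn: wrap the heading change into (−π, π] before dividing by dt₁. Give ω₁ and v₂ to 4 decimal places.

heading to target = atan2(-3−1, 1.5−-1.5) = -0.9273
Δθ = wrap(-0.9273 − -1.8326) = 0.9053; ω₁ = Δθ/dt₁ = 1.8106
distance = √((1.5−-1.5)² + (-3−1)²) = 5.0000; v₂ = distance/dt₂ = 3.3333

ω₁ = 1.8106, v₂ = 3.3333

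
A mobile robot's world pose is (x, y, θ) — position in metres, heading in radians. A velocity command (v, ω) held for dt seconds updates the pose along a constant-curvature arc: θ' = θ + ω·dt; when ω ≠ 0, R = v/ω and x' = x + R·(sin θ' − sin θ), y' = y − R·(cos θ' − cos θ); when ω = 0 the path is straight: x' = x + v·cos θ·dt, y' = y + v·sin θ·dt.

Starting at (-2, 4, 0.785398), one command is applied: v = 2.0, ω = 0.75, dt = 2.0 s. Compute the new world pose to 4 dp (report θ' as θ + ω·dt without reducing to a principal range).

θ' = 0.7854 + 0.75·2.0 = 2.2854
R = v/ω = 2.0/0.75 = 2.6667
x' = -2 + 2.6667·(sin 2.2854 − sin 0.7854) = -1.8713
y' = 4 − 2.6667·(cos 2.2854 − cos 0.7854) = 7.6331

(-1.8713, 7.6331, 2.2854)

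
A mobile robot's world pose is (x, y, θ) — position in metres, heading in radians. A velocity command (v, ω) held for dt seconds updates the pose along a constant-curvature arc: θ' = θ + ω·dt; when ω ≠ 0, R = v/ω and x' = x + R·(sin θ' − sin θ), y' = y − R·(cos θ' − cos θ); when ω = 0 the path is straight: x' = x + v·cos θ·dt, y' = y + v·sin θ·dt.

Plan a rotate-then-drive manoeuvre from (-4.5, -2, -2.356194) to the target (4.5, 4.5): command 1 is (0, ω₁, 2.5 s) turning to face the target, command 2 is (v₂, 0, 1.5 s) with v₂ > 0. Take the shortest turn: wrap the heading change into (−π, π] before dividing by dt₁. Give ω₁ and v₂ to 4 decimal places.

ω₁ = 1.1927, v₂ = 7.4012

heading to target = atan2(4.5−-2, 4.5−-4.5) = 0.6255
Δθ = wrap(0.6255 − -2.3562) = 2.9817; ω₁ = Δθ/dt₁ = 1.1927
distance = √((4.5−-4.5)² + (4.5−-2)²) = 11.1018; v₂ = distance/dt₂ = 7.4012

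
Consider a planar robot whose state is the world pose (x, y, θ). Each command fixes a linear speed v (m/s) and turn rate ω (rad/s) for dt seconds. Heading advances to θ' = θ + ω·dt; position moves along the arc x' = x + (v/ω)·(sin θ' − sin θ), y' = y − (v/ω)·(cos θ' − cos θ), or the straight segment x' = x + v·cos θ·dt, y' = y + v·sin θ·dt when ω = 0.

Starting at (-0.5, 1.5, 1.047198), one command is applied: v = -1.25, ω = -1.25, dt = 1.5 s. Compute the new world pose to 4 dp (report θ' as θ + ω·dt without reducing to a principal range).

(-2.1025, 1.3235, -0.8278)

θ' = 1.0472 + -1.25·1.5 = -0.8278
R = v/ω = -1.25/-1.25 = 1.0000
x' = -0.5 + 1.0000·(sin -0.8278 − sin 1.0472) = -2.1025
y' = 1.5 − 1.0000·(cos -0.8278 − cos 1.0472) = 1.3235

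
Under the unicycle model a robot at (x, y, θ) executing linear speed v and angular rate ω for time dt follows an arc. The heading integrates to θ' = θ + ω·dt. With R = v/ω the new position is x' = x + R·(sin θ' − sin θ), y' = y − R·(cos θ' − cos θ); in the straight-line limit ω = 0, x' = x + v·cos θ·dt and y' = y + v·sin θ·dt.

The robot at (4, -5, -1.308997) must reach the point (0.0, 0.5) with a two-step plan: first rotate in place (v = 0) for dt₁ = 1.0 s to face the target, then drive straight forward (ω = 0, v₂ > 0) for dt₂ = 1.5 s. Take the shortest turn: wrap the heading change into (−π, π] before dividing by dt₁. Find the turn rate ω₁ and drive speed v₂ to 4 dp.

heading to target = atan2(0.5−-5, 0−4) = 2.1996
Δθ = wrap(2.1996 − -1.3090) = -2.7746; ω₁ = Δθ/dt₁ = -2.7746
distance = √((0−4)² + (0.5−-5)²) = 6.8007; v₂ = distance/dt₂ = 4.5338

ω₁ = -2.7746, v₂ = 4.5338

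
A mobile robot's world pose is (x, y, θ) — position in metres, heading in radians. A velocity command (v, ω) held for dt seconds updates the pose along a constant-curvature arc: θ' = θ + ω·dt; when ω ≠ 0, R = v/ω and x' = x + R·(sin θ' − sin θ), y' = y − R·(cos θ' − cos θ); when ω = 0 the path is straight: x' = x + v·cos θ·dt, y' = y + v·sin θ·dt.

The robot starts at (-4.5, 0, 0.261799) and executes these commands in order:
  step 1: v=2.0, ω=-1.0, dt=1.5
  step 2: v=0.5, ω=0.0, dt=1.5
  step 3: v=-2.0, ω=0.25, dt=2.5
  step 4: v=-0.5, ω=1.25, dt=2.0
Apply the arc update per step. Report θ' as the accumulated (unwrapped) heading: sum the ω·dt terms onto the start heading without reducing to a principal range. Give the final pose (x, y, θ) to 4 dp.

(-5.4152, 1.4913, 1.8868)

step 1: θ'=-1.2382 (R=-2.0000) → pose (-2.0920, -1.2789, -1.2382)
step 2: θ'=-1.2382 (straight) → pose (-1.8471, -1.9878, -1.2382)
step 3: θ'=-0.6132 (R=-8.0000) → pose (-4.8048, 1.9427, -0.6132)
step 4: θ'=1.8868 (R=-0.4000) → pose (-5.4152, 1.4913, 1.8868)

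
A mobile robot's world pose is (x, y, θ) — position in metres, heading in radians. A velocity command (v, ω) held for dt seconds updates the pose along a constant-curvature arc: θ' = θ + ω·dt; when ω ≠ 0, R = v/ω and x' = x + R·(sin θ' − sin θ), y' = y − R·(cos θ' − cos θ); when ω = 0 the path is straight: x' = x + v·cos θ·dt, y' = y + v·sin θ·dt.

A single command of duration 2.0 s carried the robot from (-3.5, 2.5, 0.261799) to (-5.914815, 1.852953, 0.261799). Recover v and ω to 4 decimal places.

Δθ = 0.261799 − 0.261799 = 0.000000
ω = Δθ/dt = 0.000000/2.0 = 0.0000
ω = 0 → v = (Δx·cos θ + Δy·sin θ)/dt = -1.2500

v = -1.2500, ω = 0.0000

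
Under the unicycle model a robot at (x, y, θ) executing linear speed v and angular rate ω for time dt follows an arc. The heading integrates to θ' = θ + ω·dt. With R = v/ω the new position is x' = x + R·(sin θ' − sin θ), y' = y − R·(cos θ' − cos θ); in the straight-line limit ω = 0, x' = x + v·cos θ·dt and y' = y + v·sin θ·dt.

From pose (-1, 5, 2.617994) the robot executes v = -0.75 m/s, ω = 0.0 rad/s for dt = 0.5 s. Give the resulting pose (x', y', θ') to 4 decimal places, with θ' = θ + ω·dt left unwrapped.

(-0.6752, 4.8125, 2.6180)

θ' = 2.6180 + 0.0·0.5 = 2.6180
ω = 0 → straight: x' = -1 + -0.75·cos(2.6180)·0.5 = -0.6752
y' = 5 + -0.75·sin(2.6180)·0.5 = 4.8125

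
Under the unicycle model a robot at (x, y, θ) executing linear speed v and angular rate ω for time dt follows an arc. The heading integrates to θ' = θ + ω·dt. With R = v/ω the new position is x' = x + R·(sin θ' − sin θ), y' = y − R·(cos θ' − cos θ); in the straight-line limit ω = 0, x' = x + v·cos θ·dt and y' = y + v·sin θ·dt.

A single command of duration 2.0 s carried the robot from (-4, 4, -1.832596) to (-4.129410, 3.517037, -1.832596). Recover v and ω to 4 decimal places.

Δθ = -1.832596 − -1.832596 = 0.000000
ω = Δθ/dt = 0.000000/2.0 = 0.0000
ω = 0 → v = (Δx·cos θ + Δy·sin θ)/dt = 0.2500

v = 0.2500, ω = 0.0000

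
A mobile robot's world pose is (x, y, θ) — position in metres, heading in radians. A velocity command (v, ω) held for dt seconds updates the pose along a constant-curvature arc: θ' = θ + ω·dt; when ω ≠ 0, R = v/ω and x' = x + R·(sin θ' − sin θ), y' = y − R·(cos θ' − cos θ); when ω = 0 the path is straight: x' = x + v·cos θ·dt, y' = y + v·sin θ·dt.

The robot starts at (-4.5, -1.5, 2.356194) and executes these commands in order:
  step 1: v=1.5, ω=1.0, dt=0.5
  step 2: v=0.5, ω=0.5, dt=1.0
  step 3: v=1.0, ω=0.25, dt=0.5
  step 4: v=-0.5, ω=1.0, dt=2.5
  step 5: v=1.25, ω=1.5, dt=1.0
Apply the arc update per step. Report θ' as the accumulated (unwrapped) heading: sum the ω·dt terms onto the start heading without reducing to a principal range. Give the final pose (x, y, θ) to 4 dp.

(-5.1074, 0.2004, 7.4812)

step 1: θ'=2.8562 (R=1.5000) → pose (-5.1384, -1.1213, 2.8562)
step 2: θ'=3.3562 (R=1.0000) → pose (-5.6328, -1.1038, 3.3562)
step 3: θ'=3.4812 (R=4.0000) → pose (-6.1135, -1.2405, 3.4812)
step 4: θ'=5.9812 (R=-0.5000) → pose (-6.1313, -0.2917, 5.9812)
step 5: θ'=7.4812 (R=0.8333) → pose (-5.1074, 0.2004, 7.4812)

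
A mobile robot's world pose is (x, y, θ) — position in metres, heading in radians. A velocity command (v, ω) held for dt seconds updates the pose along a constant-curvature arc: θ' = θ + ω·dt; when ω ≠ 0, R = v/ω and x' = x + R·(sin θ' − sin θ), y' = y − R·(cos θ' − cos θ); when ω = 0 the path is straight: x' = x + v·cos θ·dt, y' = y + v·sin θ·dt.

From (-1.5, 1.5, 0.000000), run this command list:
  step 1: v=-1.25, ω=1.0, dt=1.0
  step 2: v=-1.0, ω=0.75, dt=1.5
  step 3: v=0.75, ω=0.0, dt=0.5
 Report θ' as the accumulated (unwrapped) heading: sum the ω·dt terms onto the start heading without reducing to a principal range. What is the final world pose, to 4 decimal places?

(-2.7610, -0.1778, 2.1250)

step 1: θ'=1.0000 (R=-1.2500) → pose (-2.5518, 0.9254, 1.0000)
step 2: θ'=2.1250 (R=-1.3333) → pose (-2.5636, -0.4967, 2.1250)
step 3: θ'=2.1250 (straight) → pose (-2.7610, -0.1778, 2.1250)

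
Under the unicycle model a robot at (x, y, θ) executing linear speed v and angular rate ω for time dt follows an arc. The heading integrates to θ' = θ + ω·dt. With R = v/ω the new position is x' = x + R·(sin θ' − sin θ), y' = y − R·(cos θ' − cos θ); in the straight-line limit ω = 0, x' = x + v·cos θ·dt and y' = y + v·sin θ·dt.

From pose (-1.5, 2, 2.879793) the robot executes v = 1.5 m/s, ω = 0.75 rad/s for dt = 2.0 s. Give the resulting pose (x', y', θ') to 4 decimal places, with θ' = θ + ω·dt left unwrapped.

(-3.9080, 0.7211, 4.3798)

θ' = 2.8798 + 0.75·2.0 = 4.3798
R = v/ω = 1.5/0.75 = 2.0000
x' = -1.5 + 2.0000·(sin 4.3798 − sin 2.8798) = -3.9080
y' = 2 − 2.0000·(cos 4.3798 − cos 2.8798) = 0.7211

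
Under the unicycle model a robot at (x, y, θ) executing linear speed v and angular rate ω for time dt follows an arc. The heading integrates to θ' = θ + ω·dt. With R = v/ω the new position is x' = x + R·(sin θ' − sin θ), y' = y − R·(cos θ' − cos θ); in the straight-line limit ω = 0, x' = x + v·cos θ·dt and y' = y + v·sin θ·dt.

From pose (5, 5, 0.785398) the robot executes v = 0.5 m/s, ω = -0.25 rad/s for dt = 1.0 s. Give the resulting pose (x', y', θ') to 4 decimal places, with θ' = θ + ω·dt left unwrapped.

θ' = 0.7854 + -0.25·1.0 = 0.5354
R = v/ω = 0.5/-0.25 = -2.0000
x' = 5 + -2.0000·(sin 0.5354 − sin 0.7854) = 5.3938
y' = 5 − -2.0000·(cos 0.5354 − cos 0.7854) = 5.3059

(5.3938, 5.3059, 0.5354)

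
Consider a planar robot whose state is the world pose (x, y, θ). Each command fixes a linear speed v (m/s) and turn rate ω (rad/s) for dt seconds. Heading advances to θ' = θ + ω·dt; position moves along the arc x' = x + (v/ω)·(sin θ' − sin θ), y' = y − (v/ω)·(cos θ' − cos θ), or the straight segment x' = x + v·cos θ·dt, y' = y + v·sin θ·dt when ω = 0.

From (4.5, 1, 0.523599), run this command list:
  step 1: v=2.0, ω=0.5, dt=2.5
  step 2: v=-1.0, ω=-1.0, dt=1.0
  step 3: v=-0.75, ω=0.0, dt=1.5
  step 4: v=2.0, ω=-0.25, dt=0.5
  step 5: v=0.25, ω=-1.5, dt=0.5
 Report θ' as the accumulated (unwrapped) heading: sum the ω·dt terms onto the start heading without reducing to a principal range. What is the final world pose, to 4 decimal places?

(6.2071, 4.2521, -0.1014)

step 1: θ'=1.7736 (R=4.0000) → pose (6.4180, 5.2698, 1.7736)
step 2: θ'=0.7736 (R=1.0000) → pose (6.1372, 4.3529, 0.7736)
step 3: θ'=0.7736 (straight) → pose (5.3324, 3.5669, 0.7736)
step 4: θ'=0.6486 (R=-8.0000) → pose (6.0896, 4.2191, 0.6486)
step 5: θ'=-0.1014 (R=-0.1667) → pose (6.2071, 4.2521, -0.1014)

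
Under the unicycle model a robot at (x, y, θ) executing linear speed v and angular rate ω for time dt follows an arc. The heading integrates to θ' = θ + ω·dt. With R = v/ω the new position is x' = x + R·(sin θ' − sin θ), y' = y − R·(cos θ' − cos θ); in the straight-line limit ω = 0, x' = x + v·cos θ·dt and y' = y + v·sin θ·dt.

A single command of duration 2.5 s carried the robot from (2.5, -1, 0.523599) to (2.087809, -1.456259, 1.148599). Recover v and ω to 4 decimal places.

v = -0.2500, ω = 0.2500

Δθ = 1.148599 − 0.523599 = 0.625000
ω = Δθ/dt = 0.625000/2.5 = 0.2500
R = −Δy/(cos θ' − cos θ) = -1.0000
v = R·ω = -1.0000·0.2500 = -0.2500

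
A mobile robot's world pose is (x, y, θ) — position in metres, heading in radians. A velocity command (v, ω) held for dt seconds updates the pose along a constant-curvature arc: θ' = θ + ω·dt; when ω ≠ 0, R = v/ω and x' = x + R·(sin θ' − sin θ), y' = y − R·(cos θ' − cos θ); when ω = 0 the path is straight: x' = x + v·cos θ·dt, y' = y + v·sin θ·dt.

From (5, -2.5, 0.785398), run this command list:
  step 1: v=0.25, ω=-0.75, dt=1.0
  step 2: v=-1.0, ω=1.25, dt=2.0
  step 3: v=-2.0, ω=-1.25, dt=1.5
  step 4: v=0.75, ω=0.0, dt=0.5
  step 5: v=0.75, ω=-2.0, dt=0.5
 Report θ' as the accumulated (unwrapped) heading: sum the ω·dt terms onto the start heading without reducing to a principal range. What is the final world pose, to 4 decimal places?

step 1: θ'=0.0354 (R=-0.3333) → pose (5.2239, -2.4026, 0.0354)
step 2: θ'=2.5354 (R=-0.8000) → pose (4.7964, -3.8595, 2.5354)
step 3: θ'=0.6604 (R=1.6000) → pose (4.8663, -6.4380, 0.6604)
step 4: θ'=0.6604 (straight) → pose (5.1625, -6.2080, 0.6604)
step 5: θ'=-0.3396 (R=-0.3750) → pose (5.5174, -6.1506, -0.3396)

(5.5174, -6.1506, -0.3396)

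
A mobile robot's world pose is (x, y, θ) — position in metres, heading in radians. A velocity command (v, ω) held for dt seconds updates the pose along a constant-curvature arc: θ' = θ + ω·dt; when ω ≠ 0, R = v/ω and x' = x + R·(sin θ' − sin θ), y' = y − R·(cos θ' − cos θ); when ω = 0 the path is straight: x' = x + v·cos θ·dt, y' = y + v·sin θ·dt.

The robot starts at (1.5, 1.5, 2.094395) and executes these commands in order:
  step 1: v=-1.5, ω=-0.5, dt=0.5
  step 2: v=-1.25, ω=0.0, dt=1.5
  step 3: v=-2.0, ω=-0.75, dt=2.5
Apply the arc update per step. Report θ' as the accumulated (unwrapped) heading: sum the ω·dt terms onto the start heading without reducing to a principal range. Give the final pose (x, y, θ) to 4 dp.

step 1: θ'=1.8444 (R=3.0000) → pose (1.7903, 0.8106, 1.8444)
step 2: θ'=1.8444 (straight) → pose (2.2970, -0.9947, 1.8444)
step 3: θ'=-0.0306 (R=2.6667) → pose (-0.3521, -4.3806, -0.0306)

(-0.3521, -4.3806, -0.0306)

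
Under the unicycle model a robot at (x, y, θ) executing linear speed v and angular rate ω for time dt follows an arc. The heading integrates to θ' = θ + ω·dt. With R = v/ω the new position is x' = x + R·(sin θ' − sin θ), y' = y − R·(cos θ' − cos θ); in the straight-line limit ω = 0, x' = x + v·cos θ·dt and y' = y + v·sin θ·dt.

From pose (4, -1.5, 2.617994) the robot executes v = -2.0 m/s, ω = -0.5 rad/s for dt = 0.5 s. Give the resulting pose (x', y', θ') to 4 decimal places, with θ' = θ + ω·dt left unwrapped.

θ' = 2.6180 + -0.5·0.5 = 2.3680
R = v/ω = -2.0/-0.5 = 4.0000
x' = 4 + 4.0000·(sin 2.3680 − sin 2.6180) = 4.7949
y' = -1.5 − 4.0000·(cos 2.3680 − cos 2.6180) = -2.1025

(4.7949, -2.1025, 2.3680)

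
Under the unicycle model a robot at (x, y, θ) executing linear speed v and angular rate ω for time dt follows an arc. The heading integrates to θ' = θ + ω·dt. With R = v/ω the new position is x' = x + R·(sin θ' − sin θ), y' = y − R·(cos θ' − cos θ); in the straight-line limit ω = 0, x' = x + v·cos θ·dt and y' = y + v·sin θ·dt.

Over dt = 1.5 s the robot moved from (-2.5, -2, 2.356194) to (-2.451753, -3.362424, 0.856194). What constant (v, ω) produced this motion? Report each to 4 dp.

Δθ = 0.856194 − 2.356194 = -1.500000
ω = Δθ/dt = -1.500000/1.5 = -1.0000
R = −Δy/(cos θ' − cos θ) = 1.0000
v = R·ω = 1.0000·-1.0000 = -1.0000

v = -1.0000, ω = -1.0000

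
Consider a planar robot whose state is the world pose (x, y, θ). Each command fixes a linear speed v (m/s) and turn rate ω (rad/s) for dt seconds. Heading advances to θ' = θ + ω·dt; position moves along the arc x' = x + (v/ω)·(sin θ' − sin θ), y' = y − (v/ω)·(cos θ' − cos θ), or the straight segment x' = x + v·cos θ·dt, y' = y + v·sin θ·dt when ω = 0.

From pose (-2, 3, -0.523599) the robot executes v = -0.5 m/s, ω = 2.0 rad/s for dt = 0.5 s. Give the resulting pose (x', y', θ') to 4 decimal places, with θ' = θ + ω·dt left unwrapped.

θ' = -0.5236 + 2.0·0.5 = 0.4764
R = v/ω = -0.5/2.0 = -0.2500
x' = -2 + -0.2500·(sin 0.4764 − sin -0.5236) = -2.2396
y' = 3 − -0.2500·(cos 0.4764 − cos -0.5236) = 3.0057

(-2.2396, 3.0057, 0.4764)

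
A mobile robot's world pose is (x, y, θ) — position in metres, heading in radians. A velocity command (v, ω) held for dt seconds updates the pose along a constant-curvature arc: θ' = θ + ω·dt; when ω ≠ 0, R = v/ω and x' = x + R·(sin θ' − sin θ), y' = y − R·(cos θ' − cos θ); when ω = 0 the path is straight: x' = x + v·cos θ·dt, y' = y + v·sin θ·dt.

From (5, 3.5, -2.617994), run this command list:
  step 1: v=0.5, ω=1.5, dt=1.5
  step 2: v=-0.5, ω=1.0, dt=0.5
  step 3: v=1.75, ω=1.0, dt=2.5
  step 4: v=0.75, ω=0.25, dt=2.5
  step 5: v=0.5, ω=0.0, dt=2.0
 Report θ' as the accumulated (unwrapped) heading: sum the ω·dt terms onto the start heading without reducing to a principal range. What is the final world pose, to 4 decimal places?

(2.6221, 6.4379, 3.2570)

step 1: θ'=-0.3680 (R=0.3333) → pose (5.0468, 2.9003, -0.3680)
step 2: θ'=0.1320 (R=-0.5000) → pose (4.8011, 2.9294, 0.1320)
step 3: θ'=2.6320 (R=1.7500) → pose (5.4244, 6.1919, 2.6320)
step 4: θ'=3.2570 (R=3.0000) → pose (3.6155, 6.5531, 3.2570)
step 5: θ'=3.2570 (straight) → pose (2.6221, 6.4379, 3.2570)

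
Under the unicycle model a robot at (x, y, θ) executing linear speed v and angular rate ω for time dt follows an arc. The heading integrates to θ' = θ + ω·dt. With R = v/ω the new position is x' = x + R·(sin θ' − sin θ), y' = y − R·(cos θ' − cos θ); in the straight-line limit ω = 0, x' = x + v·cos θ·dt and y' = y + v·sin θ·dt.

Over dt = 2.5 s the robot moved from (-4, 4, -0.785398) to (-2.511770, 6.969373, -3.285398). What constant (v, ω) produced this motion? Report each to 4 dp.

v = -1.7500, ω = -1.0000

Δθ = -3.285398 − -0.785398 = -2.500000
ω = Δθ/dt = -2.500000/2.5 = -1.0000
R = −Δy/(cos θ' − cos θ) = 1.7500
v = R·ω = 1.7500·-1.0000 = -1.7500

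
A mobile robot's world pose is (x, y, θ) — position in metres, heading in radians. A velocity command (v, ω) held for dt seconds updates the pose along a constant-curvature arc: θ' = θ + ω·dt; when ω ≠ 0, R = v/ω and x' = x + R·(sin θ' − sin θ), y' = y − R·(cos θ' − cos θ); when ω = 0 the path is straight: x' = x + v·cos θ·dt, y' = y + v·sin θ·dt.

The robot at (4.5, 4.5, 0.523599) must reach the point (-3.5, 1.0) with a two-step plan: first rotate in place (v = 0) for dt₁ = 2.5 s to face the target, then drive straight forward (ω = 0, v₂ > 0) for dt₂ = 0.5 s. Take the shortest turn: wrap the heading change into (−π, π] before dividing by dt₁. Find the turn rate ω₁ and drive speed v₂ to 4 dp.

ω₁ = 1.2122, v₂ = 17.4642

heading to target = atan2(1−4.5, -3.5−4.5) = -2.7292
Δθ = wrap(-2.7292 − 0.5236) = 3.0304; ω₁ = Δθ/dt₁ = 1.2122
distance = √((-3.5−4.5)² + (1−4.5)²) = 8.7321; v₂ = distance/dt₂ = 17.4642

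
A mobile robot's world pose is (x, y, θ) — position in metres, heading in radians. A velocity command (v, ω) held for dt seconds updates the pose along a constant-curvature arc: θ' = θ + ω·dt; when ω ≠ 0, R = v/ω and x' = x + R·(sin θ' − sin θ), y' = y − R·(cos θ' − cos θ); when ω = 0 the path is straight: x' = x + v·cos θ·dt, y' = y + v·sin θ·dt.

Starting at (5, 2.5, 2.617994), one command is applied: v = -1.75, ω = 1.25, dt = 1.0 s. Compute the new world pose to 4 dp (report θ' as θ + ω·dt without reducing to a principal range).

θ' = 2.6180 + 1.25·1.0 = 3.8680
R = v/ω = -1.75/1.25 = -1.4000
x' = 5 + -1.4000·(sin 3.8680 − sin 2.6180) = 6.6299
y' = 2.5 − -1.4000·(cos 3.8680 − cos 2.6180) = 2.6658

(6.6299, 2.6658, 3.8680)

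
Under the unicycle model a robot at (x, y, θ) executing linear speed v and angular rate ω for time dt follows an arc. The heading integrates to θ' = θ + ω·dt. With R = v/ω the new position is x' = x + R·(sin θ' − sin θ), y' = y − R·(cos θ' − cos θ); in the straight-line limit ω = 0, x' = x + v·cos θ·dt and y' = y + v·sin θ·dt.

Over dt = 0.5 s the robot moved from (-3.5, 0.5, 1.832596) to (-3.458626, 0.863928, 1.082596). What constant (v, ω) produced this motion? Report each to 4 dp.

v = 0.7500, ω = -1.5000

Δθ = 1.082596 − 1.832596 = -0.750000
ω = Δθ/dt = -0.750000/0.5 = -1.5000
R = −Δy/(cos θ' − cos θ) = -0.5000
v = R·ω = -0.5000·-1.5000 = 0.7500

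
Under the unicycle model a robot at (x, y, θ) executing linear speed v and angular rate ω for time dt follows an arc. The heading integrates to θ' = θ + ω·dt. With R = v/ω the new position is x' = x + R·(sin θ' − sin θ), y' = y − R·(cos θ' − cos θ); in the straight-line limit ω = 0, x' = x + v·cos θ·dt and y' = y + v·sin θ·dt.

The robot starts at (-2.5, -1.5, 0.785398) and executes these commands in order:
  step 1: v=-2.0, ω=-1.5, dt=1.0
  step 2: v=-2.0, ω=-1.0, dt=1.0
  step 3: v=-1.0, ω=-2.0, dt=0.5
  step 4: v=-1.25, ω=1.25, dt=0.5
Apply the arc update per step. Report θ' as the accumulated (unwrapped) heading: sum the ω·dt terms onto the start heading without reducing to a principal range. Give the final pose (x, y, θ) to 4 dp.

(-4.2432, 1.0308, -2.0896)

step 1: θ'=-0.7146 (R=1.3333) → pose (-4.3166, -1.5643, -0.7146)
step 2: θ'=-1.7146 (R=2.0000) → pose (-4.9853, 0.2330, -1.7146)
step 3: θ'=-2.7146 (R=0.5000) → pose (-4.6975, 0.6165, -2.7146)
step 4: θ'=-2.0896 (R=-1.0000) → pose (-4.2432, 1.0308, -2.0896)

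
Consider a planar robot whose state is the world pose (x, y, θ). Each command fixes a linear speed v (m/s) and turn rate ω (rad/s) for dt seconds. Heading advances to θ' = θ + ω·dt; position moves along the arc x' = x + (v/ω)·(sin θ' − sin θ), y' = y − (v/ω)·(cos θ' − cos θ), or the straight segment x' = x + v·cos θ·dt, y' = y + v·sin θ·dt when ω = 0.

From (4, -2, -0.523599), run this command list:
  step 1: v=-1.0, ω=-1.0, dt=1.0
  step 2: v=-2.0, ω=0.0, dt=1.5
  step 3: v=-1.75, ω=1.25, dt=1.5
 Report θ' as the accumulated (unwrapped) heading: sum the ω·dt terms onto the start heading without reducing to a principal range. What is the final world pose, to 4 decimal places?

step 1: θ'=-1.5236 (R=1.0000) → pose (3.5011, -1.1812, -1.5236)
step 2: θ'=-1.5236 (straight) → pose (3.3596, 1.8155, -1.5236)
step 3: θ'=0.3514 (R=-1.4000) → pose (1.4792, 3.0639, 0.3514)

(1.4792, 3.0639, 0.3514)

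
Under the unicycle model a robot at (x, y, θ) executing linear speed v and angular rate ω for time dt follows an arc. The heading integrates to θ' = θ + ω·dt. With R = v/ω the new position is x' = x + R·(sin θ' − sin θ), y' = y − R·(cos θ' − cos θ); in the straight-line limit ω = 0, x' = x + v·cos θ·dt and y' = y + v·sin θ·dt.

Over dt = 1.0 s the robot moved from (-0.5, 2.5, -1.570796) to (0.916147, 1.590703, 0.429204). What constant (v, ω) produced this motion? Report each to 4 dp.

v = 2.0000, ω = 2.0000

Δθ = 0.429204 − -1.570796 = 2.000000
ω = Δθ/dt = 2.000000/1.0 = 2.0000
R = Δx/(sin θ' − sin θ) = 1.0000
v = R·ω = 1.0000·2.0000 = 2.0000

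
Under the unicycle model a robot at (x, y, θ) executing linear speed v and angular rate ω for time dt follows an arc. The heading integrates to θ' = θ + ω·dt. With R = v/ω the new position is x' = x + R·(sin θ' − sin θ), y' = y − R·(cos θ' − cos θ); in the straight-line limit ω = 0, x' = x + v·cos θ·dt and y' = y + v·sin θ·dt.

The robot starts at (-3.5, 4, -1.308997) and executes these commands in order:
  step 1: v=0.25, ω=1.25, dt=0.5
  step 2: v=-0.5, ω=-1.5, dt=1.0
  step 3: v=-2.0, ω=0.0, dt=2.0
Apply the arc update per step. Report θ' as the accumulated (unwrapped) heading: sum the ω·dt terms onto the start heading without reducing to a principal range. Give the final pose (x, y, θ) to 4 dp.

step 1: θ'=-0.6840 (R=0.2000) → pose (-3.4332, 3.8968, -0.6840)
step 2: θ'=-2.1840 (R=0.3333) → pose (-3.4952, 4.3469, -2.1840)
step 3: θ'=-2.1840 (straight) → pose (-1.1932, 7.6182, -2.1840)

(-1.1932, 7.6182, -2.1840)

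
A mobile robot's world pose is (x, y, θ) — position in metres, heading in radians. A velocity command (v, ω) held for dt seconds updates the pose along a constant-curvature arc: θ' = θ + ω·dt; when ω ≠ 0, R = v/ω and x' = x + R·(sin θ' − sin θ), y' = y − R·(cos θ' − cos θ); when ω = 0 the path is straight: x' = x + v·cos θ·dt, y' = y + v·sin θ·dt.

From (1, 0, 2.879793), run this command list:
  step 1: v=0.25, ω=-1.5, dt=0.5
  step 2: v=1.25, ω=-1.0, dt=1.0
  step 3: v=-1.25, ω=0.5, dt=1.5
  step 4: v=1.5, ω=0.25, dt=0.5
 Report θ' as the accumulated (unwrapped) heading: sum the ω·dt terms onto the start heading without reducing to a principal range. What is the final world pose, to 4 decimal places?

(0.4383, 0.1401, 2.0048)

step 1: θ'=2.1298 (R=-0.1667) → pose (0.9018, 0.0726, 2.1298)
step 2: θ'=1.1298 (R=-1.2500) → pose (0.8312, 1.2691, 1.1298)
step 3: θ'=1.8798 (R=-2.5000) → pose (0.7104, -0.5583, 1.8798)
step 4: θ'=2.0048 (R=6.0000) → pose (0.4383, 0.1401, 2.0048)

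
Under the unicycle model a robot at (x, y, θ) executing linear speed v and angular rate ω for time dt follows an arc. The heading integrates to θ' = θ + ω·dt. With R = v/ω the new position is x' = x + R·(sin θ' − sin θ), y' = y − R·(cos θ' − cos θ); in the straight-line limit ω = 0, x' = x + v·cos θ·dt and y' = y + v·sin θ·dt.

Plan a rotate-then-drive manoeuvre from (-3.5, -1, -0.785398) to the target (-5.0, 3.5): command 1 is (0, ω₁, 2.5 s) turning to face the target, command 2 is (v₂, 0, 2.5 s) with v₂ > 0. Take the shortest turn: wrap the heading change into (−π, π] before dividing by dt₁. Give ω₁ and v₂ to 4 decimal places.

heading to target = atan2(3.5−-1, -5−-3.5) = 1.8925
Δθ = wrap(1.8925 − -0.7854) = 2.6779; ω₁ = Δθ/dt₁ = 1.0712
distance = √((-5−-3.5)² + (3.5−-1)²) = 4.7434; v₂ = distance/dt₂ = 1.8974

ω₁ = 1.0712, v₂ = 1.8974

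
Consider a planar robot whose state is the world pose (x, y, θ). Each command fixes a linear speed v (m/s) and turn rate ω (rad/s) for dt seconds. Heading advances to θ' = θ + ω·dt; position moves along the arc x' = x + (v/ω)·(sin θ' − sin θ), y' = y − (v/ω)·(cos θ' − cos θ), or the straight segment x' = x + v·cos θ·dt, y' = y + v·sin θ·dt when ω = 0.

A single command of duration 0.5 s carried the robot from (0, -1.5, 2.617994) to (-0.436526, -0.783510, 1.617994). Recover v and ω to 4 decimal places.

Δθ = 1.617994 − 2.617994 = -1.000000
ω = Δθ/dt = -1.000000/0.5 = -2.0000
R = −Δy/(cos θ' − cos θ) = -0.8750
v = R·ω = -0.8750·-2.0000 = 1.7500

v = 1.7500, ω = -2.0000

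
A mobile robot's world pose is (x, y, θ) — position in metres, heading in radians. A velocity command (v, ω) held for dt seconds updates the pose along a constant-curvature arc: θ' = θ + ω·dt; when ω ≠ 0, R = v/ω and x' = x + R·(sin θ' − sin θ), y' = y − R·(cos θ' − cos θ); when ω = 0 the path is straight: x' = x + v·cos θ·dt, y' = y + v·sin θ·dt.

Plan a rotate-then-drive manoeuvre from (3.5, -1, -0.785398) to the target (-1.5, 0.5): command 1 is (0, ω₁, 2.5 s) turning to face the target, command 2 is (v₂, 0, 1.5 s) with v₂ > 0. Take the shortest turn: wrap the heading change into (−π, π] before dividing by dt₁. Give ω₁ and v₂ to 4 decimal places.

heading to target = atan2(0.5−-1, -1.5−3.5) = 2.8501
Δθ = wrap(2.8501 − -0.7854) = -2.6477; ω₁ = Δθ/dt₁ = -1.0591
distance = √((-1.5−3.5)² + (0.5−-1)²) = 5.2202; v₂ = distance/dt₂ = 3.4801

ω₁ = -1.0591, v₂ = 3.4801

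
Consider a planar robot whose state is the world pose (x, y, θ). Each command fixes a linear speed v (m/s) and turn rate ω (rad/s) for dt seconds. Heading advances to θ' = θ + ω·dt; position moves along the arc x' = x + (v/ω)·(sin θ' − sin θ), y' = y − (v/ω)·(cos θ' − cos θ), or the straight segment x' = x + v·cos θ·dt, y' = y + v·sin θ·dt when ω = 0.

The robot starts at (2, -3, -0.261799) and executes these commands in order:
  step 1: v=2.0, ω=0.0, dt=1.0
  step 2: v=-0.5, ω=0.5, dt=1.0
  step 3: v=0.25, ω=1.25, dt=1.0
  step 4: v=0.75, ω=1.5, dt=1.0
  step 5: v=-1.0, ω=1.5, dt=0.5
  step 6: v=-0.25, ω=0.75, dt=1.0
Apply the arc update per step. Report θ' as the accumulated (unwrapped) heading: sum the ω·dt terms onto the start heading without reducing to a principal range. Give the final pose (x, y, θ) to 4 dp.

step 1: θ'=-0.2618 (straight) → pose (3.9319, -3.5176, -0.2618)
step 2: θ'=0.2382 (R=-1.0000) → pose (3.4371, -3.5118, 0.2382)
step 3: θ'=1.4882 (R=0.2000) → pose (3.5892, -3.3339, 1.4882)
step 4: θ'=2.9882 (R=0.5000) → pose (3.1673, -2.7986, 2.9882)
step 5: θ'=3.7382 (R=-0.6667) → pose (3.6437, -2.6912, 3.7382)
step 6: θ'=4.4882 (R=-0.3333) → pose (3.7814, -2.4896, 4.4882)

(3.7814, -2.4896, 4.4882)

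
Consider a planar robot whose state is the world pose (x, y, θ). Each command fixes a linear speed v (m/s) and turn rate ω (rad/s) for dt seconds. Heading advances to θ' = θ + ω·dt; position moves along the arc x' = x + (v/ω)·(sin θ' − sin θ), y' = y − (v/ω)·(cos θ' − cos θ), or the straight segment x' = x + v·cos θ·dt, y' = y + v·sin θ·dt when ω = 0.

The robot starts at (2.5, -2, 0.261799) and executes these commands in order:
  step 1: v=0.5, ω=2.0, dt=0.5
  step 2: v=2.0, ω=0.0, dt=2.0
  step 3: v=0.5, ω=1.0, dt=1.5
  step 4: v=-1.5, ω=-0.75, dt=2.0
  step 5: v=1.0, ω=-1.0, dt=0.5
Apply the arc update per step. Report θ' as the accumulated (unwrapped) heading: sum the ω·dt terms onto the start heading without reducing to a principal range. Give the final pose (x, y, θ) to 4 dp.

(5.0251, 0.5462, 0.7618)

step 1: θ'=1.2618 (R=0.2500) → pose (2.6735, -1.8345, 1.2618)
step 2: θ'=1.2618 (straight) → pose (3.8899, 1.9760, 1.2618)
step 3: θ'=2.7618 (R=0.5000) → pose (3.5989, 2.5924, 2.7618)
step 4: θ'=1.2618 (R=2.0000) → pose (4.7627, 0.1267, 1.2618)
step 5: θ'=0.7618 (R=-1.0000) → pose (5.0251, 0.5462, 0.7618)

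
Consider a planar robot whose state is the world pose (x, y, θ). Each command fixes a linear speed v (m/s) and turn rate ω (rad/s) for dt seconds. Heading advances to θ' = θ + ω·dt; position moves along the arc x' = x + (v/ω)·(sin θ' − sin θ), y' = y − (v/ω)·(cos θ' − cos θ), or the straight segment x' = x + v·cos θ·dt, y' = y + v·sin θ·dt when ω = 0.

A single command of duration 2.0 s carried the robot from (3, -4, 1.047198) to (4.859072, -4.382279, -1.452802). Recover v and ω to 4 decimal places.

Δθ = -1.452802 − 1.047198 = -2.500000
ω = Δθ/dt = -2.500000/2.0 = -1.2500
R = Δx/(sin θ' − sin θ) = -1.0000
v = R·ω = -1.0000·-1.2500 = 1.2500

v = 1.2500, ω = -1.2500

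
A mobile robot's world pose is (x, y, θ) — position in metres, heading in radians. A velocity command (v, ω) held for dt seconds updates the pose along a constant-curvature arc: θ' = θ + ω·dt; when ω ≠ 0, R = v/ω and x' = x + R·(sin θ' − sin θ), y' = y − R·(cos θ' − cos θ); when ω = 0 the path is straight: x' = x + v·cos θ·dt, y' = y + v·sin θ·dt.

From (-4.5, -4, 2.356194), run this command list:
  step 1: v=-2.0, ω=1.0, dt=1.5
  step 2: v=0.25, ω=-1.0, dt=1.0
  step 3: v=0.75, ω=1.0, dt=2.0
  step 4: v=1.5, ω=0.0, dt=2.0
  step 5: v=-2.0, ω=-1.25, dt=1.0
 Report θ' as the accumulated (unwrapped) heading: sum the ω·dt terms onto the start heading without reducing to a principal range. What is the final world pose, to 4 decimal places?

step 1: θ'=3.8562 (R=-2.0000) → pose (-1.7752, -4.0965, 3.8562)
step 2: θ'=2.8562 (R=-0.2500) → pose (-2.0094, -4.1475, 2.8562)
step 3: θ'=4.8562 (R=0.7500) → pose (-2.9628, -4.9747, 4.8562)
step 4: θ'=4.8562 (straight) → pose (-2.5329, -7.9437, 4.8562)
step 5: θ'=3.6062 (R=1.6000) → pose (-1.6663, -6.2840, 3.6062)

(-1.6663, -6.2840, 3.6062)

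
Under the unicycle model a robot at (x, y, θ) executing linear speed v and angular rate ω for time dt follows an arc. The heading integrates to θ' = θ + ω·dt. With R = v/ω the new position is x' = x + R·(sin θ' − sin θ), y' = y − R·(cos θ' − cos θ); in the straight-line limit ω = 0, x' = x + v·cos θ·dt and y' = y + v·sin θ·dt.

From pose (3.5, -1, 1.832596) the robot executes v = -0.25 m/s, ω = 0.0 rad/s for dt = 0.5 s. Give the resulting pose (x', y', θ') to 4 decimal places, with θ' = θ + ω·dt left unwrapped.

θ' = 1.8326 + 0.0·0.5 = 1.8326
ω = 0 → straight: x' = 3.5 + -0.25·cos(1.8326)·0.5 = 3.5324
y' = -1 + -0.25·sin(1.8326)·0.5 = -1.1207

(3.5324, -1.1207, 1.8326)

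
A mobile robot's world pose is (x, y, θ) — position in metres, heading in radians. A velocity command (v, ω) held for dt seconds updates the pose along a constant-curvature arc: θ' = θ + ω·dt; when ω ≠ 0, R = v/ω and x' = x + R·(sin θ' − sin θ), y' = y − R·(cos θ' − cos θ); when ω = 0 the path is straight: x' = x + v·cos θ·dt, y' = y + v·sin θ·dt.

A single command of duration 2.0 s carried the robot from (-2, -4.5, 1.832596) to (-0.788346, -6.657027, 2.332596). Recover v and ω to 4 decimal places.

v = -1.2500, ω = 0.2500

Δθ = 2.332596 − 1.832596 = 0.500000
ω = Δθ/dt = 0.500000/2.0 = 0.2500
R = −Δy/(cos θ' − cos θ) = -5.0000
v = R·ω = -5.0000·0.2500 = -1.2500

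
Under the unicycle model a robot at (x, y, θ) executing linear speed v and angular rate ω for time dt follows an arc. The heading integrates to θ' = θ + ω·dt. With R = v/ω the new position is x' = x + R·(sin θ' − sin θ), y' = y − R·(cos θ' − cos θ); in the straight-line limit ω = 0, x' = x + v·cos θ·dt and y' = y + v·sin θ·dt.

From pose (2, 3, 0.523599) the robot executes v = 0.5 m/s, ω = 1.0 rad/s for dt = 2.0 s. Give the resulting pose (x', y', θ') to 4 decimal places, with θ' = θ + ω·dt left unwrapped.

(2.0397, 3.8405, 2.5236)

θ' = 0.5236 + 1.0·2.0 = 2.5236
R = v/ω = 0.5/1.0 = 0.5000
x' = 2 + 0.5000·(sin 2.5236 − sin 0.5236) = 2.0397
y' = 3 − 0.5000·(cos 2.5236 − cos 0.5236) = 3.8405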